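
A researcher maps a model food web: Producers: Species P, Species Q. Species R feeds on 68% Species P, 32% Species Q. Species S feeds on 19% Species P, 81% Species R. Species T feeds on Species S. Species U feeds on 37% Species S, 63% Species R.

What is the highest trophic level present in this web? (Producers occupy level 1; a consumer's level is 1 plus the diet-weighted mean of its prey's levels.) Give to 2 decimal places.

3.81

Species R: 1 + (0.68×1 + 0.32×1) = 2
Species S: 1 + (0.19×1 + 0.81×2) = 2.81
Species T: 1 + 2.81 = 3.81
Species U: 1 + (0.37×2.81 + 0.63×2) = 3.2997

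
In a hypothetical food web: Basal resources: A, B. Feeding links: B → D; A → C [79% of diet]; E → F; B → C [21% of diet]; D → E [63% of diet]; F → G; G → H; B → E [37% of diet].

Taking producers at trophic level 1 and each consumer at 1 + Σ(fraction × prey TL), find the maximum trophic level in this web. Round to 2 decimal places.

C: 1 + (0.79×1 + 0.21×1) = 2
D: 1 + 1 = 2
E: 1 + (0.63×2 + 0.37×1) = 2.63
F: 1 + 2.63 = 3.63
G: 1 + 3.63 = 4.63
H: 1 + 4.63 = 5.63

5.63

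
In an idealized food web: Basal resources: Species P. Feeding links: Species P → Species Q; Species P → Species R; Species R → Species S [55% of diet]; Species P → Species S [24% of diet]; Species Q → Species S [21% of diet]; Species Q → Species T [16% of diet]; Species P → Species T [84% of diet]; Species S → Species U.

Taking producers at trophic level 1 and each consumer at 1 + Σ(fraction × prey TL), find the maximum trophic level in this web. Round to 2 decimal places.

3.76

Species Q: 1 + 1 = 2
Species R: 1 + 1 = 2
Species S: 1 + (0.55×2 + 0.24×1 + 0.21×2) = 2.76
Species T: 1 + (0.16×2 + 0.84×1) = 2.16
Species U: 1 + 2.76 = 3.76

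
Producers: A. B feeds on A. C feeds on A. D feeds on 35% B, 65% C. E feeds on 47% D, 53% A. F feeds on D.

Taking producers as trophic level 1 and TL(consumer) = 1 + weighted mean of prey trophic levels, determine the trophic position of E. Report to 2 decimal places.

2.94

B: 1 + 1 = 2
C: 1 + 1 = 2
D: 1 + (0.35×2 + 0.65×2) = 3
E: 1 + (0.47×3 + 0.53×1) = 2.94
F: 1 + 3 = 4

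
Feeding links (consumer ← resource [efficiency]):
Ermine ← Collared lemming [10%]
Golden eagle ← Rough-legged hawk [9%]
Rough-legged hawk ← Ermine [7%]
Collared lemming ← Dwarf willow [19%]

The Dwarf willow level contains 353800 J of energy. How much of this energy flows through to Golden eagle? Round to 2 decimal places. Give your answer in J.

42.35 J

Collared lemming: 353800 × 0.19 = 67222 J
Ermine: 67222 × 0.1 = 6722.2 J
Rough-legged hawk: 6722.2 × 0.07 = 470.554 J
Golden eagle: 470.554 × 0.09 = 42.34986 J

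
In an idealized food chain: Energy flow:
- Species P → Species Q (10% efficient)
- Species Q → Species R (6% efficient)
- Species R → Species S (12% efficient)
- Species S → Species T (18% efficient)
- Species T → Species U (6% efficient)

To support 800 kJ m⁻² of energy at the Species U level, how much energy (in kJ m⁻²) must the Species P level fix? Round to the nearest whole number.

Cumulative transfer efficiency: 0.1 × 0.06 × 0.12 × 0.18 × 0.06 = 0.000007776
Species P energy = 800 / 0.000007776 = 102880658 kJ m⁻²

102880658 kJ m⁻²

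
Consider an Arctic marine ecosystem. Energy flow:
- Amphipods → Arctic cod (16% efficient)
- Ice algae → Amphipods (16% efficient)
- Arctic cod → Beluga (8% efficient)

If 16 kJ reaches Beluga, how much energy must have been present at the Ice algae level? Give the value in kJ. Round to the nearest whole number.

7813 kJ

Cumulative transfer efficiency: 0.16 × 0.16 × 0.08 = 0.002048
Ice algae energy = 16 / 0.002048 = 7813 kJ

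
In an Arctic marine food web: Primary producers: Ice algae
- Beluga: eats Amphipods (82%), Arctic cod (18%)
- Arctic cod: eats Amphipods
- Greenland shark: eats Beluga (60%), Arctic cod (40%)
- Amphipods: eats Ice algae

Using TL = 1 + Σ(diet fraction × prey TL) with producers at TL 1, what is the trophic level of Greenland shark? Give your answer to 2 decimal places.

Amphipods: 1 + 1 = 2
Arctic cod: 1 + 2 = 3
Beluga: 1 + (0.82×2 + 0.18×3) = 3.18
Greenland shark: 1 + (0.6×3.18 + 0.4×3) = 4.108

4.11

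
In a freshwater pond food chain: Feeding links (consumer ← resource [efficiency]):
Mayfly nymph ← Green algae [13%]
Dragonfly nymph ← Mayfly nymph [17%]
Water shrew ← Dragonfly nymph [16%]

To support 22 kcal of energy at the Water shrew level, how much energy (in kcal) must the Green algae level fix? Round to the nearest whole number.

Cumulative transfer efficiency: 0.13 × 0.17 × 0.16 = 0.003536
Green algae energy = 22 / 0.003536 = 6222 kcal

6222 kcal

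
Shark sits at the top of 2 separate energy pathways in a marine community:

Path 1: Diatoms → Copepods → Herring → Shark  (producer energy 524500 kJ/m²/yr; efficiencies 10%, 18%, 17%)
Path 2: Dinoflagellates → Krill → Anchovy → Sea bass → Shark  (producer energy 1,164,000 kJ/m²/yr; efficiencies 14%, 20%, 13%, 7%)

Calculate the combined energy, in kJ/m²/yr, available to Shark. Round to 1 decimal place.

1901.6 kJ/m²/yr

Path 1: 524500 × 0.1 × 0.18 × 0.17 = 1604.97 kJ/m²/yr
Path 2: 1164000 × 0.14 × 0.2 × 0.13 × 0.07 = 296.5872 kJ/m²/yr
Total at Shark: 1604.97 + 296.5872 = 1901.5572 kJ/m²/yr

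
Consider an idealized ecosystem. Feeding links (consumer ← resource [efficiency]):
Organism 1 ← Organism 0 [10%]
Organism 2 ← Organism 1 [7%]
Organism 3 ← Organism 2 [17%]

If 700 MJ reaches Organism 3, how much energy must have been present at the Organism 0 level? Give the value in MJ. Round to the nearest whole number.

Cumulative transfer efficiency: 0.1 × 0.07 × 0.17 = 0.00119
Organism 0 energy = 700 / 0.00119 = 588235 MJ

588235 MJ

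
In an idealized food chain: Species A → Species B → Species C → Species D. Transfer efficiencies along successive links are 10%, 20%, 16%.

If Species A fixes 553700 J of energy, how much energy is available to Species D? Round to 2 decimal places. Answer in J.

Species B: 553700 × 0.1 = 55370 J
Species C: 55370 × 0.2 = 11074 J
Species D: 11074 × 0.16 = 1771.84 J

1771.84 J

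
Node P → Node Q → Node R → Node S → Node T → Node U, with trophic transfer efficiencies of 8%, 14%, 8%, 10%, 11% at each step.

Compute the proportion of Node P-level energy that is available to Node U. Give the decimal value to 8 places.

Product of link efficiencies: 0.08 × 0.14 × 0.08 × 0.1 × 0.11 = 0.000009856

0.00000986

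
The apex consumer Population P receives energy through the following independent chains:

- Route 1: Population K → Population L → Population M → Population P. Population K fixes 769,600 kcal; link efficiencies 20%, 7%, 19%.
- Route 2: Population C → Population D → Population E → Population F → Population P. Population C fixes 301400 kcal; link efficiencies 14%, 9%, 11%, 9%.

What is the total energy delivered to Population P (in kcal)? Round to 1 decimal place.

Route 1: 769600 × 0.2 × 0.07 × 0.19 = 2047.136 kcal
Route 2: 301400 × 0.14 × 0.09 × 0.11 × 0.09 = 37.596636 kcal
Total at Population P: 2047.136 + 37.596636 = 2084.732636 kcal

2084.7 kcal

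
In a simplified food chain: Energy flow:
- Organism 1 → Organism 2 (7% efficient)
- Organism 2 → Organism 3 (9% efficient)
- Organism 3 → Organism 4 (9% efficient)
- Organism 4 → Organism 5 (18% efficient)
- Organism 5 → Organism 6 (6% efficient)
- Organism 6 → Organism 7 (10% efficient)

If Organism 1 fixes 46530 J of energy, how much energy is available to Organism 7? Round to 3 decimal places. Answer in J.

Organism 2: 46530 × 0.07 = 3257.1 J
Organism 3: 3257.1 × 0.09 = 293.139 J
Organism 4: 293.139 × 0.09 = 26.38251 J
Organism 5: 26.38251 × 0.18 = 4.7488518 J
Organism 6: 4.7488518 × 0.06 = 0.284931108 J
Organism 7: 0.284931108 × 0.1 = 0.0284931108 J

0.028 J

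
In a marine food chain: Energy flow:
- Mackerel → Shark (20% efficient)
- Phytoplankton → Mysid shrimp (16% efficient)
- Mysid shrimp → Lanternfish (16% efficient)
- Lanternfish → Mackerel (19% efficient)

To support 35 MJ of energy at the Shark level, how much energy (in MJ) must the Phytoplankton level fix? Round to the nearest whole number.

35979 MJ

Cumulative transfer efficiency: 0.16 × 0.16 × 0.19 × 0.2 = 0.0009728
Phytoplankton energy = 35 / 0.0009728 = 35979 MJ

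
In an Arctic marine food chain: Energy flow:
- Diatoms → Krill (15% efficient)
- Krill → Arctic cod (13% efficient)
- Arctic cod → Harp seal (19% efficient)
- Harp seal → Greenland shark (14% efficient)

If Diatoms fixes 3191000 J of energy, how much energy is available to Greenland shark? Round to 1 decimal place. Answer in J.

1655.2 J

Krill: 3191000 × 0.15 = 478650 J
Arctic cod: 478650 × 0.13 = 62224.5 J
Harp seal: 62224.5 × 0.19 = 11822.655 J
Greenland shark: 11822.655 × 0.14 = 1655.1717 J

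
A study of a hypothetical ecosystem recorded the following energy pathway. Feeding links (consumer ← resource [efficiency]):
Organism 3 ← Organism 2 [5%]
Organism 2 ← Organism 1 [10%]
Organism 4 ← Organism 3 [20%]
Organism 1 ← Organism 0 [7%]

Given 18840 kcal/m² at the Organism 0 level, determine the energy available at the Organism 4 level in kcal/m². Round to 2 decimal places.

1.32 kcal/m²

Organism 1: 18840 × 0.07 = 1318.8 kcal/m²
Organism 2: 1318.8 × 0.1 = 131.88 kcal/m²
Organism 3: 131.88 × 0.05 = 6.594 kcal/m²
Organism 4: 6.594 × 0.2 = 1.3188 kcal/m²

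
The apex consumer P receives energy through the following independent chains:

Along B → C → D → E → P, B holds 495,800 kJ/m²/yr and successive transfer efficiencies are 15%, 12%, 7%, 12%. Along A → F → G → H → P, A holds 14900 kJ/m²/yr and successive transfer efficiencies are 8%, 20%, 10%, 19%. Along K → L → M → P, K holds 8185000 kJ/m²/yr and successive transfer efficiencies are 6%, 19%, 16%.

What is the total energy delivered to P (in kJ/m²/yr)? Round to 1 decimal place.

Via B: 495800 × 0.15 × 0.12 × 0.07 × 0.12 = 74.96496 kJ/m²/yr
Via A: 14900 × 0.08 × 0.2 × 0.1 × 0.19 = 4.5296 kJ/m²/yr
Via K: 8185000 × 0.06 × 0.19 × 0.16 = 14929.44 kJ/m²/yr
Total at P: 74.96496 + 4.5296 + 14929.44 = 15008.93456 kJ/m²/yr

15008.9 kJ/m²/yr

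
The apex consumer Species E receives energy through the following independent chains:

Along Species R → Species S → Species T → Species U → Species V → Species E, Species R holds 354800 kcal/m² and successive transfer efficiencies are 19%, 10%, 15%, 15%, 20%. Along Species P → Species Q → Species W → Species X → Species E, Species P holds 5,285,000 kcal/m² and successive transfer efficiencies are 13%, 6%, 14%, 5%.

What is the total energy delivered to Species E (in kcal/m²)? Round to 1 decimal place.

Via Species R: 354800 × 0.19 × 0.1 × 0.15 × 0.15 × 0.2 = 30.3354 kcal/m²
Via Species P: 5285000 × 0.13 × 0.06 × 0.14 × 0.05 = 288.561 kcal/m²
Total at Species E: 30.3354 + 288.561 = 318.8964 kcal/m²

318.9 kcal/m²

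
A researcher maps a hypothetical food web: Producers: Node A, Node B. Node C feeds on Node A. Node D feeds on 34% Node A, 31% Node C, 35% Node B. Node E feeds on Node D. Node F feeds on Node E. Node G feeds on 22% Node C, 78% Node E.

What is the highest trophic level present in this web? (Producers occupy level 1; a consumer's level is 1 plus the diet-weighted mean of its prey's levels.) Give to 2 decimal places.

4.31

Node C: 1 + 1 = 2
Node D: 1 + (0.34×1 + 0.31×2 + 0.35×1) = 2.31
Node E: 1 + 2.31 = 3.31
Node F: 1 + 3.31 = 4.31
Node G: 1 + (0.22×2 + 0.78×3.31) = 4.0218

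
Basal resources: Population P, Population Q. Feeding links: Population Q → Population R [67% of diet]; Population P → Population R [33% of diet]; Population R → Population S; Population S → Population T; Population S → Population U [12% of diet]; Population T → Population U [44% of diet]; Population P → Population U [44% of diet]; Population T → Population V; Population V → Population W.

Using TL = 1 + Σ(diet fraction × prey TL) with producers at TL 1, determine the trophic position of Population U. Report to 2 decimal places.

Population R: 1 + (0.67×1 + 0.33×1) = 2
Population S: 1 + 2 = 3
Population T: 1 + 3 = 4
Population U: 1 + (0.12×3 + 0.44×4 + 0.44×1) = 3.56
Population V: 1 + 4 = 5
Population W: 1 + 5 = 6

3.56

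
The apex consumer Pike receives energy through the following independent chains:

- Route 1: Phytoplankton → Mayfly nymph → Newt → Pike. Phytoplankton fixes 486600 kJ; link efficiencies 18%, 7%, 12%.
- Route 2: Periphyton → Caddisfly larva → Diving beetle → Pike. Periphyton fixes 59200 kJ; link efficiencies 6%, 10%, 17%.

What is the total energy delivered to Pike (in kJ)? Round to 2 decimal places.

796.12 kJ

Route 1: 486600 × 0.18 × 0.07 × 0.12 = 735.7392 kJ
Route 2: 59200 × 0.06 × 0.1 × 0.17 = 60.384 kJ
Total at Pike: 735.7392 + 60.384 = 796.1232 kJ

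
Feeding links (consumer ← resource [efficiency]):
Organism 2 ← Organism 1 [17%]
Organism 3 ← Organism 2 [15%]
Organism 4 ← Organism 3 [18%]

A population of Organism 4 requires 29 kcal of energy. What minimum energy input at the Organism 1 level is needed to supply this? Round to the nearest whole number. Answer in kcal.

Cumulative transfer efficiency: 0.17 × 0.15 × 0.18 = 0.00459
Organism 1 energy = 29 / 0.00459 = 6318 kcal

6318 kcal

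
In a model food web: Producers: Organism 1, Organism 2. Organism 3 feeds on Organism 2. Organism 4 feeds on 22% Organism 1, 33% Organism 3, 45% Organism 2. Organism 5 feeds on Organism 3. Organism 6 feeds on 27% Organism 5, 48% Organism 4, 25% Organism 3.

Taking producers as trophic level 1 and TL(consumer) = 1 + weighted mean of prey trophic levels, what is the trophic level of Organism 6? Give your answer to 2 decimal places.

3.43

Organism 3: 1 + 1 = 2
Organism 4: 1 + (0.22×1 + 0.33×2 + 0.45×1) = 2.33
Organism 5: 1 + 2 = 3
Organism 6: 1 + (0.27×3 + 0.48×2.33 + 0.25×2) = 3.4284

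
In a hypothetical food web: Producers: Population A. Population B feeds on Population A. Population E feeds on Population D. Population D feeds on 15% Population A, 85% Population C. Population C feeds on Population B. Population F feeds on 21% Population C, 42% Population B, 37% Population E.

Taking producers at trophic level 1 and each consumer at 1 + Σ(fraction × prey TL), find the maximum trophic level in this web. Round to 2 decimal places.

4.70

Population B: 1 + 1 = 2
Population C: 1 + 2 = 3
Population D: 1 + (0.15×1 + 0.85×3) = 3.7
Population E: 1 + 3.7 = 4.7
Population F: 1 + (0.21×3 + 0.42×2 + 0.37×4.7) = 4.209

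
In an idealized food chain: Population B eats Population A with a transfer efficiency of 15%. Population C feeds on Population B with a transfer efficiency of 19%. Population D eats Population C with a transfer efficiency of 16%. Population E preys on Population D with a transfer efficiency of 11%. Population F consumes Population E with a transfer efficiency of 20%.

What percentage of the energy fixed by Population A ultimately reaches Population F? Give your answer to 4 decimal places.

0.0100%

Product of link efficiencies: 0.15 × 0.19 × 0.16 × 0.11 × 0.2 = 0.00010032
As a percentage: 0.00010032 × 100 = 0.0100%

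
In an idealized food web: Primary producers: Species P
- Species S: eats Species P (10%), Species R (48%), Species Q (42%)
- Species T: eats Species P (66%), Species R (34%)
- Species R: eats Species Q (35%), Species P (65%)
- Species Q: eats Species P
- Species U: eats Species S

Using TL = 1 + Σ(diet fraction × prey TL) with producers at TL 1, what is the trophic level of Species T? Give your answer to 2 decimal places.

Species Q: 1 + 1 = 2
Species R: 1 + (0.35×2 + 0.65×1) = 2.35
Species S: 1 + (0.1×1 + 0.48×2.35 + 0.42×2) = 3.068
Species T: 1 + (0.66×1 + 0.34×2.35) = 2.459
Species U: 1 + 3.068 = 4.068

2.46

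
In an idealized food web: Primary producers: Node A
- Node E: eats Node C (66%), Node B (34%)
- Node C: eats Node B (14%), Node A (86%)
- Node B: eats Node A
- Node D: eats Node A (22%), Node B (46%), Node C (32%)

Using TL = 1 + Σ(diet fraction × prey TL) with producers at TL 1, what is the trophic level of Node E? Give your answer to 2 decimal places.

3.09

Node B: 1 + 1 = 2
Node C: 1 + (0.14×2 + 0.86×1) = 2.14
Node D: 1 + (0.22×1 + 0.46×2 + 0.32×2.14) = 2.8248
Node E: 1 + (0.66×2.14 + 0.34×2) = 3.0924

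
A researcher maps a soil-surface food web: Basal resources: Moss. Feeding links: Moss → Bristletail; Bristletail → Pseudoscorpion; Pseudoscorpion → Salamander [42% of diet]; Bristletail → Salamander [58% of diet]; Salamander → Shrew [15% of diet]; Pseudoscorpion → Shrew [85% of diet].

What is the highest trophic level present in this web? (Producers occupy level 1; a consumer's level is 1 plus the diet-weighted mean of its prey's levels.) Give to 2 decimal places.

Bristletail: 1 + 1 = 2
Pseudoscorpion: 1 + 2 = 3
Salamander: 1 + (0.42×3 + 0.58×2) = 3.42
Shrew: 1 + (0.15×3.42 + 0.85×3) = 4.063

4.06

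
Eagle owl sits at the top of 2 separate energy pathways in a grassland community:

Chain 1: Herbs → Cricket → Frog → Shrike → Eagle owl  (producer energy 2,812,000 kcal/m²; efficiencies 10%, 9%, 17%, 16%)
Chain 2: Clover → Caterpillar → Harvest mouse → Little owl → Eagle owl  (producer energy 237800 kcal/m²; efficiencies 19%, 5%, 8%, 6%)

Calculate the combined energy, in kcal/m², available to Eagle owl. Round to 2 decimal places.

699.22 kcal/m²

Chain 1: 2812000 × 0.1 × 0.09 × 0.17 × 0.16 = 688.3776 kcal/m²
Chain 2: 237800 × 0.19 × 0.05 × 0.08 × 0.06 = 10.84368 kcal/m²
Total at Eagle owl: 688.3776 + 10.84368 = 699.22128 kcal/m²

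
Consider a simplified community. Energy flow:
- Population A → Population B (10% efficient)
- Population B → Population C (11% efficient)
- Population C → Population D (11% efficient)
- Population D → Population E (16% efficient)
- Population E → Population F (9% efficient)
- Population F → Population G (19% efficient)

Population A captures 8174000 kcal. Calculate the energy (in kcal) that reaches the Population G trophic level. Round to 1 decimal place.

Population B: 8174000 × 0.1 = 817400 kcal
Population C: 817400 × 0.11 = 89914 kcal
Population D: 89914 × 0.11 = 9890.54 kcal
Population E: 9890.54 × 0.16 = 1582.4864 kcal
Population F: 1582.4864 × 0.09 = 142.423776 kcal
Population G: 142.423776 × 0.19 = 27.06051744 kcal

27.1 kcal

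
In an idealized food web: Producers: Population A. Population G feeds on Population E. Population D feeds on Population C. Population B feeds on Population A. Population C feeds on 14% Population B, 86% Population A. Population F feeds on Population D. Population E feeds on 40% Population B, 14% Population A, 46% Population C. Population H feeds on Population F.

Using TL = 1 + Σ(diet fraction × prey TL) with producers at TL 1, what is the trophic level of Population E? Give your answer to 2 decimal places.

Population B: 1 + 1 = 2
Population C: 1 + (0.14×2 + 0.86×1) = 2.14
Population D: 1 + 2.14 = 3.14
Population E: 1 + (0.4×2 + 0.14×1 + 0.46×2.14) = 2.9244
Population F: 1 + 3.14 = 4.14
Population G: 1 + 2.9244 = 3.9244
Population H: 1 + 4.14 = 5.14

2.92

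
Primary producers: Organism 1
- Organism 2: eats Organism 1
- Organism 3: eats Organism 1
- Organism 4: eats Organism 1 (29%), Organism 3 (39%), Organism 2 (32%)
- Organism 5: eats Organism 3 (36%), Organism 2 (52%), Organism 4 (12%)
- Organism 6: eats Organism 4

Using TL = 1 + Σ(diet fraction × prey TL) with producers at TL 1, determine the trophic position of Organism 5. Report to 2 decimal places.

Organism 2: 1 + 1 = 2
Organism 3: 1 + 1 = 2
Organism 4: 1 + (0.29×1 + 0.39×2 + 0.32×2) = 2.71
Organism 5: 1 + (0.36×2 + 0.52×2 + 0.12×2.71) = 3.0852
Organism 6: 1 + 2.71 = 3.71

3.09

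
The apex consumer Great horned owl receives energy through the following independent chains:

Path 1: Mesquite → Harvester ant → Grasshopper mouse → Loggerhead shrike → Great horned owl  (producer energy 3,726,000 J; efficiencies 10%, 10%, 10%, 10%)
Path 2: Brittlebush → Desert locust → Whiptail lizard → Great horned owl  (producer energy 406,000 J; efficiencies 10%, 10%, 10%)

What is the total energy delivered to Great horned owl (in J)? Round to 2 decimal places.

778.60 J

Path 1: 3726000 × 0.1 × 0.1 × 0.1 × 0.1 = 372.6 J
Path 2: 406000 × 0.1 × 0.1 × 0.1 = 406 J
Total at Great horned owl: 372.6 + 406 = 778.6 J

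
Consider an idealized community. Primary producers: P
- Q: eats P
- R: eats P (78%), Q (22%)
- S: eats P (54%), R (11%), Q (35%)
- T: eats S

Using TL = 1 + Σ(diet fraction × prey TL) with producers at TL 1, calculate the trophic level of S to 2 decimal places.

2.48

Q: 1 + 1 = 2
R: 1 + (0.78×1 + 0.22×2) = 2.22
S: 1 + (0.54×1 + 0.11×2.22 + 0.35×2) = 2.4842
T: 1 + 2.4842 = 3.4842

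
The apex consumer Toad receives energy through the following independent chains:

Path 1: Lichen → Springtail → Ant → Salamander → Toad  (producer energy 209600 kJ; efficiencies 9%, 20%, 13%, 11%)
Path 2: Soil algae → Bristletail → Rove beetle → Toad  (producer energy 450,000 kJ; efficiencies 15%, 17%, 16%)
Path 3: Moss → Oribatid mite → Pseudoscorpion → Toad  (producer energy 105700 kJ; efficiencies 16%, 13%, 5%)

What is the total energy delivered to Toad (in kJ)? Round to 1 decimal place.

1999.9 kJ

Path 1: 209600 × 0.09 × 0.2 × 0.13 × 0.11 = 53.95104 kJ
Path 2: 450000 × 0.15 × 0.17 × 0.16 = 1836 kJ
Path 3: 105700 × 0.16 × 0.13 × 0.05 = 109.928 kJ
Total at Toad: 53.95104 + 1836 + 109.928 = 1999.87904 kJ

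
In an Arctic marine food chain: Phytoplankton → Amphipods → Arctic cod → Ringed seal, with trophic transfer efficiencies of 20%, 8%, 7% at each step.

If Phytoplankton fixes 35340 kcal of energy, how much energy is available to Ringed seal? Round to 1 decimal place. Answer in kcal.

Amphipods: 35340 × 0.2 = 7068 kcal
Arctic cod: 7068 × 0.08 = 565.44 kcal
Ringed seal: 565.44 × 0.07 = 39.5808 kcal

39.6 kcal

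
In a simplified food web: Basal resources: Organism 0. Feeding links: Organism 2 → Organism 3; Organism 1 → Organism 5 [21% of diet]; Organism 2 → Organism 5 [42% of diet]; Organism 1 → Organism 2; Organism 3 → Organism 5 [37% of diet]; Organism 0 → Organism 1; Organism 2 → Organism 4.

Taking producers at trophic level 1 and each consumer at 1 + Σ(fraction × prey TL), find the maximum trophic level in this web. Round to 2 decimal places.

4.16

Organism 1: 1 + 1 = 2
Organism 2: 1 + 2 = 3
Organism 3: 1 + 3 = 4
Organism 4: 1 + 3 = 4
Organism 5: 1 + (0.37×4 + 0.21×2 + 0.42×3) = 4.16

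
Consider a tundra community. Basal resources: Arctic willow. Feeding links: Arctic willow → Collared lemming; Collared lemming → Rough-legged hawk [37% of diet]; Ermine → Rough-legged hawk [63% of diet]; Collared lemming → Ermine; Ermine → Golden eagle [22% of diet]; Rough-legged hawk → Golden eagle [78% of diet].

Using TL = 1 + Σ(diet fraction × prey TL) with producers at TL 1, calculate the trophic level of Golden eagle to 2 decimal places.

Collared lemming: 1 + 1 = 2
Ermine: 1 + 2 = 3
Rough-legged hawk: 1 + (0.63×3 + 0.37×2) = 3.63
Golden eagle: 1 + (0.78×3.63 + 0.22×3) = 4.4914

4.49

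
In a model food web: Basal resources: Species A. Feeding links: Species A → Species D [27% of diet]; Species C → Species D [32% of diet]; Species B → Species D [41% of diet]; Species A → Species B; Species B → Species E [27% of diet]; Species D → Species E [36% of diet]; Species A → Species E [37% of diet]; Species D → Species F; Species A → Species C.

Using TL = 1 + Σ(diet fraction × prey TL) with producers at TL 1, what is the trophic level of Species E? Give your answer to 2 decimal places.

2.89

Species B: 1 + 1 = 2
Species C: 1 + 1 = 2
Species D: 1 + (0.27×1 + 0.41×2 + 0.32×2) = 2.73
Species E: 1 + (0.36×2.73 + 0.37×1 + 0.27×2) = 2.8928
Species F: 1 + 2.73 = 3.73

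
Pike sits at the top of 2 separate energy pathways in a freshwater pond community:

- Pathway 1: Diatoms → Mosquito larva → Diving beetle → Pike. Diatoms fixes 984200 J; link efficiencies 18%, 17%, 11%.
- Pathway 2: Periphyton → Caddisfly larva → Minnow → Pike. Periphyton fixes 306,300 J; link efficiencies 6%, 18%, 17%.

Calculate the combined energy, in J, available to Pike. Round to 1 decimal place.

Pathway 1: 984200 × 0.18 × 0.17 × 0.11 = 3312.8172 J
Pathway 2: 306300 × 0.06 × 0.18 × 0.17 = 562.3668 J
Total at Pike: 3312.8172 + 562.3668 = 3875.184 J

3875.2 J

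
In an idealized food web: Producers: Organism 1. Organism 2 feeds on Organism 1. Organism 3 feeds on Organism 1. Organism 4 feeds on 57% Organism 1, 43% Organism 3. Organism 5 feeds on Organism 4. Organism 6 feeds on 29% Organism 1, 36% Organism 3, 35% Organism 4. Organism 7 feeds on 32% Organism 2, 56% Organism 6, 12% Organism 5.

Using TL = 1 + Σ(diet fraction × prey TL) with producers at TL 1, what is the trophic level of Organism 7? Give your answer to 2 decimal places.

3.65

Organism 2: 1 + 1 = 2
Organism 3: 1 + 1 = 2
Organism 4: 1 + (0.57×1 + 0.43×2) = 2.43
Organism 5: 1 + 2.43 = 3.43
Organism 6: 1 + (0.29×1 + 0.36×2 + 0.35×2.43) = 2.8605
Organism 7: 1 + (0.32×2 + 0.56×2.8605 + 0.12×3.43) = 3.65348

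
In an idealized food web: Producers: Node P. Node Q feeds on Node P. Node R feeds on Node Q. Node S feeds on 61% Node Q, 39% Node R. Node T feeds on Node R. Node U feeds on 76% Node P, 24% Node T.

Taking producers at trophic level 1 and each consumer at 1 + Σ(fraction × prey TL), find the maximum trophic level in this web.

4

Node Q: 1 + 1 = 2
Node R: 1 + 2 = 3
Node S: 1 + (0.61×2 + 0.39×3) = 3.39
Node T: 1 + 3 = 4
Node U: 1 + (0.76×1 + 0.24×4) = 2.72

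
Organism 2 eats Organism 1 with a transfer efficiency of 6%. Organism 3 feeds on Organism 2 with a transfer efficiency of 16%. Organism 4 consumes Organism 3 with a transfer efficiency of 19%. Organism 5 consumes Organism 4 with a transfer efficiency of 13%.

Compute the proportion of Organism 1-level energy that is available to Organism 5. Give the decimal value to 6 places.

Product of link efficiencies: 0.06 × 0.16 × 0.19 × 0.13 = 0.00023712

0.000237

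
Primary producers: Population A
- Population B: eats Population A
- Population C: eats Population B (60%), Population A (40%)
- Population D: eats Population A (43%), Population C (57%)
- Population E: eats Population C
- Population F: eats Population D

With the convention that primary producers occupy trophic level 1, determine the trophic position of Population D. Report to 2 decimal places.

Population B: 1 + 1 = 2
Population C: 1 + (0.6×2 + 0.4×1) = 2.6
Population D: 1 + (0.43×1 + 0.57×2.6) = 2.912
Population E: 1 + 2.6 = 3.6
Population F: 1 + 2.912 = 3.912

2.91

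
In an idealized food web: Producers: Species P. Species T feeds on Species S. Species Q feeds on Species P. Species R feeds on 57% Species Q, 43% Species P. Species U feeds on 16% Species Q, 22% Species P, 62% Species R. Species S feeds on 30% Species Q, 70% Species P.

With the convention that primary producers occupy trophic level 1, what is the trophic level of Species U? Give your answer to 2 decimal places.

3.13

Species Q: 1 + 1 = 2
Species R: 1 + (0.57×2 + 0.43×1) = 2.57
Species S: 1 + (0.3×2 + 0.7×1) = 2.3
Species T: 1 + 2.3 = 3.3
Species U: 1 + (0.16×2 + 0.22×1 + 0.62×2.57) = 3.1334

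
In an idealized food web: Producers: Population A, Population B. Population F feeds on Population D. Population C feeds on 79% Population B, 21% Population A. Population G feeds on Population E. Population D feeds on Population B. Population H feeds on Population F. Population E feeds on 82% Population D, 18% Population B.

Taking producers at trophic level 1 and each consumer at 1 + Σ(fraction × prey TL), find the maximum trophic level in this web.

Population C: 1 + (0.79×1 + 0.21×1) = 2
Population D: 1 + 1 = 2
Population E: 1 + (0.82×2 + 0.18×1) = 2.82
Population F: 1 + 2 = 3
Population G: 1 + 2.82 = 3.82
Population H: 1 + 3 = 4

4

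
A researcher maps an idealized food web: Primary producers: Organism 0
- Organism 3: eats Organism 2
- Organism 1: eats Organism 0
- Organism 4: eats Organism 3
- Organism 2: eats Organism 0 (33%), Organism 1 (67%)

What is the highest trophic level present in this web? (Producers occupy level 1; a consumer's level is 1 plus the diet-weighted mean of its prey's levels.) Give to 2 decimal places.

Organism 1: 1 + 1 = 2
Organism 2: 1 + (0.33×1 + 0.67×2) = 2.67
Organism 3: 1 + 2.67 = 3.67
Organism 4: 1 + 3.67 = 4.67

4.67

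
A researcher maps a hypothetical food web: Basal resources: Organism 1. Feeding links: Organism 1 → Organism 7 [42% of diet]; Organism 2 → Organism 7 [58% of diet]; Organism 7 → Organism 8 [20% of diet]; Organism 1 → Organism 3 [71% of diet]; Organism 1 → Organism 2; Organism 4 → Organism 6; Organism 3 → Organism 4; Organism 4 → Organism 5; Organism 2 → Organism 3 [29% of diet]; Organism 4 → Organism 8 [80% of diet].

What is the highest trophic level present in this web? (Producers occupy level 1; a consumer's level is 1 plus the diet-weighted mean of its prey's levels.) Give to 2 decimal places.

Organism 2: 1 + 1 = 2
Organism 3: 1 + (0.71×1 + 0.29×2) = 2.29
Organism 4: 1 + 2.29 = 3.29
Organism 5: 1 + 3.29 = 4.29
Organism 6: 1 + 3.29 = 4.29
Organism 7: 1 + (0.58×2 + 0.42×1) = 2.58
Organism 8: 1 + (0.8×3.29 + 0.2×2.58) = 4.148

4.29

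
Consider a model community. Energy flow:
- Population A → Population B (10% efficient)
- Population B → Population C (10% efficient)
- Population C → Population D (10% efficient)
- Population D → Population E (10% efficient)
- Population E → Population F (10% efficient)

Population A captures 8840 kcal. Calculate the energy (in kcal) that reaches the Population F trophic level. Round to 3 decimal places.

0.088 kcal

Population B: 8840 × 0.1 = 884 kcal
Population C: 884 × 0.1 = 88.4 kcal
Population D: 88.4 × 0.1 = 8.84 kcal
Population E: 8.84 × 0.1 = 0.884 kcal
Population F: 0.884 × 0.1 = 0.0884 kcal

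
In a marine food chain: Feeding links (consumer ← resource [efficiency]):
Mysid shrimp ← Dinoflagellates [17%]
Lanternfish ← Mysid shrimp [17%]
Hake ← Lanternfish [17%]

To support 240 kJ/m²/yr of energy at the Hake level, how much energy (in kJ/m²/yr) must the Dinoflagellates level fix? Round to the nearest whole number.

48850 kJ/m²/yr

Cumulative transfer efficiency: 0.17 × 0.17 × 0.17 = 0.004913
Dinoflagellates energy = 240 / 0.004913 = 48850 kJ/m²/yr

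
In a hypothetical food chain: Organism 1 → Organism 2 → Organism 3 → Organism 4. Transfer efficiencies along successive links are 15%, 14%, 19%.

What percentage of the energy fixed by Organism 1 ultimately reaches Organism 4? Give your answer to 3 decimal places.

0.399%

Product of link efficiencies: 0.15 × 0.14 × 0.19 = 0.00399
As a percentage: 0.00399 × 100 = 0.399%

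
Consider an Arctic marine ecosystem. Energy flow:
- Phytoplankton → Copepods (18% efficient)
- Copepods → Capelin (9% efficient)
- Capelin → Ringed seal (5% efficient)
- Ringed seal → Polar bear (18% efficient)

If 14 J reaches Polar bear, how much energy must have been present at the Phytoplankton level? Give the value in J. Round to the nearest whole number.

Cumulative transfer efficiency: 0.18 × 0.09 × 0.05 × 0.18 = 0.0001458
Phytoplankton energy = 14 / 0.0001458 = 96022 J

96022 J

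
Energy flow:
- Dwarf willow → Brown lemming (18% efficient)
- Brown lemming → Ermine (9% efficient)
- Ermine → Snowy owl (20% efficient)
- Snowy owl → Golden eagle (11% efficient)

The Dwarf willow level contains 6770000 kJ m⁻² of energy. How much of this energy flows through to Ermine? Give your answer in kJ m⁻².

109674 kJ m⁻²

Brown lemming: 6770000 × 0.18 = 1218600 kJ m⁻²
Ermine: 1218600 × 0.09 = 109674 kJ m⁻²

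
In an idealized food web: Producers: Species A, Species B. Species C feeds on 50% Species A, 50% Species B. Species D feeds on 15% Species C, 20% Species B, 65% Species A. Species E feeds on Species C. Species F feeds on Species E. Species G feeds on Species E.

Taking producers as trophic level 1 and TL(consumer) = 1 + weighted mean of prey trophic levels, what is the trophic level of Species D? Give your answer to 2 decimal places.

Species C: 1 + (0.5×1 + 0.5×1) = 2
Species D: 1 + (0.15×2 + 0.2×1 + 0.65×1) = 2.15
Species E: 1 + 2 = 3
Species F: 1 + 3 = 4
Species G: 1 + 3 = 4

2.15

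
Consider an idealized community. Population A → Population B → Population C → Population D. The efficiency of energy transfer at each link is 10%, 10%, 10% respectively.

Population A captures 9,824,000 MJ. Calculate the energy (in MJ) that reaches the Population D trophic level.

Population B: 9824000 × 0.1 = 982400 MJ
Population C: 982400 × 0.1 = 98240 MJ
Population D: 98240 × 0.1 = 9824 MJ

9824 MJ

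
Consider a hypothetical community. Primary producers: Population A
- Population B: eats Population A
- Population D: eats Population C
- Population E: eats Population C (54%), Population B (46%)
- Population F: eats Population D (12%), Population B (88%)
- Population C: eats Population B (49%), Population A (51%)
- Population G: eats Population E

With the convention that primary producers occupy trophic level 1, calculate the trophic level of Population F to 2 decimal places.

3.18

Population B: 1 + 1 = 2
Population C: 1 + (0.49×2 + 0.51×1) = 2.49
Population D: 1 + 2.49 = 3.49
Population E: 1 + (0.54×2.49 + 0.46×2) = 3.2646
Population F: 1 + (0.12×3.49 + 0.88×2) = 3.1788
Population G: 1 + 3.2646 = 4.2646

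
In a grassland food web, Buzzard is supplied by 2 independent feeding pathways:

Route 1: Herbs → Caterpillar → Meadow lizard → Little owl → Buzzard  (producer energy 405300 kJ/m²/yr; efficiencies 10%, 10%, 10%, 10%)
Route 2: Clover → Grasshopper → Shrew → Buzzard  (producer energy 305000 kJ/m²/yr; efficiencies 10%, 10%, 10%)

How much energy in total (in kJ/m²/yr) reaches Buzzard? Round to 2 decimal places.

Route 1: 405300 × 0.1 × 0.1 × 0.1 × 0.1 = 40.53 kJ/m²/yr
Route 2: 305000 × 0.1 × 0.1 × 0.1 = 305 kJ/m²/yr
Total at Buzzard: 40.53 + 305 = 345.53 kJ/m²/yr

345.53 kJ/m²/yr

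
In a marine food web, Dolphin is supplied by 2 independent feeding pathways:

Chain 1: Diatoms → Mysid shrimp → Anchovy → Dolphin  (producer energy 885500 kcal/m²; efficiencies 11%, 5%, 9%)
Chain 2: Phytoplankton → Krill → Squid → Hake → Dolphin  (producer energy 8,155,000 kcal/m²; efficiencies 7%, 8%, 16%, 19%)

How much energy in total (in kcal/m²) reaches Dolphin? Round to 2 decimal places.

1826.63 kcal/m²

Chain 1: 885500 × 0.11 × 0.05 × 0.09 = 438.3225 kcal/m²
Chain 2: 8155000 × 0.07 × 0.08 × 0.16 × 0.19 = 1388.3072 kcal/m²
Total at Dolphin: 438.3225 + 1388.3072 = 1826.6297 kcal/m²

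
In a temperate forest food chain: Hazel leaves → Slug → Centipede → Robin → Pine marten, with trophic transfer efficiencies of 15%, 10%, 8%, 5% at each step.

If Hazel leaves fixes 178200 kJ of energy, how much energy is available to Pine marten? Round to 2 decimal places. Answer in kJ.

Slug: 178200 × 0.15 = 26730 kJ
Centipede: 26730 × 0.1 = 2673 kJ
Robin: 2673 × 0.08 = 213.84 kJ
Pine marten: 213.84 × 0.05 = 10.692 kJ

10.69 kJ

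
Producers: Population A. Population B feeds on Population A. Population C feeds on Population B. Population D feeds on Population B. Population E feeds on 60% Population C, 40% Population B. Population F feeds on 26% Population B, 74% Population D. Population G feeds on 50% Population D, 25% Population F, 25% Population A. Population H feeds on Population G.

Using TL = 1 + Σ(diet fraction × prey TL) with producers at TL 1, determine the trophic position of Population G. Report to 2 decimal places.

3.69

Population B: 1 + 1 = 2
Population C: 1 + 2 = 3
Population D: 1 + 2 = 3
Population E: 1 + (0.6×3 + 0.4×2) = 3.6
Population F: 1 + (0.26×2 + 0.74×3) = 3.74
Population G: 1 + (0.5×3 + 0.25×3.74 + 0.25×1) = 3.685
Population H: 1 + 3.685 = 4.685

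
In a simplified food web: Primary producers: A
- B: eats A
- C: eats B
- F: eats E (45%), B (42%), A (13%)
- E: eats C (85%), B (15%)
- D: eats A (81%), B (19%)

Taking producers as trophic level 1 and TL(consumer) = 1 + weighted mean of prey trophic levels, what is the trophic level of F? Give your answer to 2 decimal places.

B: 1 + 1 = 2
C: 1 + 2 = 3
D: 1 + (0.81×1 + 0.19×2) = 2.19
E: 1 + (0.85×3 + 0.15×2) = 3.85
F: 1 + (0.45×3.85 + 0.42×2 + 0.13×1) = 3.7025

3.70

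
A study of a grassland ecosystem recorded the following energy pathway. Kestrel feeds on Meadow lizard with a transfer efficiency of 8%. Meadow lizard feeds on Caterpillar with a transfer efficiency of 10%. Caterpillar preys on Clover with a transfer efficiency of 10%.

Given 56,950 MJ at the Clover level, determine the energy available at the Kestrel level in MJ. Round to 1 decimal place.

Caterpillar: 56950 × 0.1 = 5695 MJ
Meadow lizard: 5695 × 0.1 = 569.5 MJ
Kestrel: 569.5 × 0.08 = 45.56 MJ

45.6 MJ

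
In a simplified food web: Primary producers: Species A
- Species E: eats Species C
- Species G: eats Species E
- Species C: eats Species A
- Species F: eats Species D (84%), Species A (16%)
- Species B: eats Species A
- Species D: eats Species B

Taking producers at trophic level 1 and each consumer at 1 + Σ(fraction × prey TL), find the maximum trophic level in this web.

4

Species B: 1 + 1 = 2
Species C: 1 + 1 = 2
Species D: 1 + 2 = 3
Species E: 1 + 2 = 3
Species F: 1 + (0.84×3 + 0.16×1) = 3.68
Species G: 1 + 3 = 4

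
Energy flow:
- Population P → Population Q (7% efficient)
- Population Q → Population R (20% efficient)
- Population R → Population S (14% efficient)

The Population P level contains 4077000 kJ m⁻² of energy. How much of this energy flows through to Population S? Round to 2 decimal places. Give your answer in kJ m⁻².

Population Q: 4077000 × 0.07 = 285390 kJ m⁻²
Population R: 285390 × 0.2 = 57078 kJ m⁻²
Population S: 57078 × 0.14 = 7990.92 kJ m⁻²

7990.92 kJ m⁻²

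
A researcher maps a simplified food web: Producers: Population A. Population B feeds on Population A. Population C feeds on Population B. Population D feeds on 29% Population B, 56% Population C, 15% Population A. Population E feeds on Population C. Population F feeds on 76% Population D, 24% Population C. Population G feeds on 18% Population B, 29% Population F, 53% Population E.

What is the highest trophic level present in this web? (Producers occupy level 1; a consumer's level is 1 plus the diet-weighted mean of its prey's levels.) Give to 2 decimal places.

Population B: 1 + 1 = 2
Population C: 1 + 2 = 3
Population D: 1 + (0.29×2 + 0.56×3 + 0.15×1) = 3.41
Population E: 1 + 3 = 4
Population F: 1 + (0.76×3.41 + 0.24×3) = 4.3116
Population G: 1 + (0.18×2 + 0.29×4.3116 + 0.53×4) = 4.730364

4.73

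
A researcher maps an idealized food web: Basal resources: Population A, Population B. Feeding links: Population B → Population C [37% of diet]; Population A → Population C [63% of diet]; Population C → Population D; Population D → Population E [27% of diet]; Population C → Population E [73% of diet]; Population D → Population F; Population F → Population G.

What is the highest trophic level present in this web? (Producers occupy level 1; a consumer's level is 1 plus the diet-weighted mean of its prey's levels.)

Population C: 1 + (0.37×1 + 0.63×1) = 2
Population D: 1 + 2 = 3
Population E: 1 + (0.27×3 + 0.73×2) = 3.27
Population F: 1 + 3 = 4
Population G: 1 + 4 = 5

5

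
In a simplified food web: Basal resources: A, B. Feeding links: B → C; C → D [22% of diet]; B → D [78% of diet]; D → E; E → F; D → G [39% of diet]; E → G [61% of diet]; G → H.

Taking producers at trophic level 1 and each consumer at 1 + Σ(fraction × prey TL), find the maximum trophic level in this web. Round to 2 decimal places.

C: 1 + 1 = 2
D: 1 + (0.22×2 + 0.78×1) = 2.22
E: 1 + 2.22 = 3.22
F: 1 + 3.22 = 4.22
G: 1 + (0.39×2.22 + 0.61×3.22) = 3.83
H: 1 + 3.83 = 4.83

4.83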